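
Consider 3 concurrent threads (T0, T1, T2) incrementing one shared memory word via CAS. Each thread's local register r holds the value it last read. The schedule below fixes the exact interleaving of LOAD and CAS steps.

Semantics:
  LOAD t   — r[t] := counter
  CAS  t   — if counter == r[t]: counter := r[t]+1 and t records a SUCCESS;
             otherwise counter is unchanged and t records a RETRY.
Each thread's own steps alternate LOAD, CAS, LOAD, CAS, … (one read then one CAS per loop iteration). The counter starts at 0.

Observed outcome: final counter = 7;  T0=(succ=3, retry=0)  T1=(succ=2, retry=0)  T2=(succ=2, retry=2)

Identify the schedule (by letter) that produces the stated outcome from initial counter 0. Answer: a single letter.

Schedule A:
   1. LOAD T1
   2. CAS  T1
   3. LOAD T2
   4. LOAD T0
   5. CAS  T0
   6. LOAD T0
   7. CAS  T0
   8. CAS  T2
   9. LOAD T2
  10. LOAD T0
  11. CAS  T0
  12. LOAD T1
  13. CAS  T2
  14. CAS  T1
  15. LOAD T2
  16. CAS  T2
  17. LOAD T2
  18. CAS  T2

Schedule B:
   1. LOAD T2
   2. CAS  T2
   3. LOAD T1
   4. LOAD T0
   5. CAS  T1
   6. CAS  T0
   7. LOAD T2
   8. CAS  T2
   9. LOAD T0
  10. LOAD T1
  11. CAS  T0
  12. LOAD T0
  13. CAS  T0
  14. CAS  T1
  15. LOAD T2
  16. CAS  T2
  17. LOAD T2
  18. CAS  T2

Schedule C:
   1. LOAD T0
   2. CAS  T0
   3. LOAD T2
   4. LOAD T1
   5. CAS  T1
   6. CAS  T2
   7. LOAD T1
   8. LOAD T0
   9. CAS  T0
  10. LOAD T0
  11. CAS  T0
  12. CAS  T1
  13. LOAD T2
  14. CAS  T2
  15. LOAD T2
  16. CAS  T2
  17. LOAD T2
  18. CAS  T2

Run A:
T1 LOAD — after: cnt=0, r=0 — load
T1 CAS — after: cnt=1, r=0 — ok
T2 LOAD — after: cnt=1, r=1 — load
T0 LOAD — after: cnt=1, r=1 — load
T0 CAS — after: cnt=2, r=1 — ok
T0 LOAD — after: cnt=2, r=2 — load
T0 CAS — after: cnt=3, r=2 — ok
T2 CAS — after: cnt=3, r=1 — retry
T2 LOAD — after: cnt=3, r=3 — load
T0 LOAD — after: cnt=3, r=3 — load
T0 CAS — after: cnt=4, r=3 — ok
T1 LOAD — after: cnt=4, r=4 — load
T2 CAS — after: cnt=4, r=3 — retry
T1 CAS — after: cnt=5, r=4 — ok
T2 LOAD — after: cnt=5, r=5 — load
T2 CAS — after: cnt=6, r=5 — ok
T2 LOAD — after: cnt=6, r=6 — load
T2 CAS — after: cnt=7, r=6 — ok

A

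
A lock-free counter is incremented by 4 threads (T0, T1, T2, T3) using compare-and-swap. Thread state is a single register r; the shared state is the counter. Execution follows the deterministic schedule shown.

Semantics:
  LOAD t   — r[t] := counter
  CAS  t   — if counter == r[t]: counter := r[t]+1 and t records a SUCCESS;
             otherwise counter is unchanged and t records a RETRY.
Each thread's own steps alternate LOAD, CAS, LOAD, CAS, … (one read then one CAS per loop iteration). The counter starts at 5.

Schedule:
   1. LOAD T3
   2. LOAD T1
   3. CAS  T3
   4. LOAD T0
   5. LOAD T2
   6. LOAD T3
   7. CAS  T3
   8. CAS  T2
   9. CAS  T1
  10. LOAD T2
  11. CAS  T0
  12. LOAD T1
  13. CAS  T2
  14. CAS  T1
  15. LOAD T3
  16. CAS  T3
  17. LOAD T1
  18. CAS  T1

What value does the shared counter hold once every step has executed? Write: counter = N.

counter = 10

[1] T3.load  rd  (counter 5, T3.r 5)
[2] T1.load  rd  (counter 5, T1.r 5)
[3] T3.cas  hit  (counter 6, T3.r 5)
[4] T0.load  rd  (counter 6, T0.r 6)
[5] T2.load  rd  (counter 6, T2.r 6)
[6] T3.load  rd  (counter 6, T3.r 6)
[7] T3.cas  hit  (counter 7, T3.r 6)
[8] T2.cas  miss  (counter 7, T2.r 6)
[9] T1.cas  miss  (counter 7, T1.r 5)
[10] T2.load  rd  (counter 7, T2.r 7)
[11] T0.cas  miss  (counter 7, T0.r 6)
[12] T1.load  rd  (counter 7, T1.r 7)
[13] T2.cas  hit  (counter 8, T2.r 7)
[14] T1.cas  miss  (counter 8, T1.r 7)
[15] T3.load  rd  (counter 8, T3.r 8)
[16] T3.cas  hit  (counter 9, T3.r 8)
[17] T1.load  rd  (counter 9, T1.r 9)
[18] T1.cas  hit  (counter 10, T1.r 9)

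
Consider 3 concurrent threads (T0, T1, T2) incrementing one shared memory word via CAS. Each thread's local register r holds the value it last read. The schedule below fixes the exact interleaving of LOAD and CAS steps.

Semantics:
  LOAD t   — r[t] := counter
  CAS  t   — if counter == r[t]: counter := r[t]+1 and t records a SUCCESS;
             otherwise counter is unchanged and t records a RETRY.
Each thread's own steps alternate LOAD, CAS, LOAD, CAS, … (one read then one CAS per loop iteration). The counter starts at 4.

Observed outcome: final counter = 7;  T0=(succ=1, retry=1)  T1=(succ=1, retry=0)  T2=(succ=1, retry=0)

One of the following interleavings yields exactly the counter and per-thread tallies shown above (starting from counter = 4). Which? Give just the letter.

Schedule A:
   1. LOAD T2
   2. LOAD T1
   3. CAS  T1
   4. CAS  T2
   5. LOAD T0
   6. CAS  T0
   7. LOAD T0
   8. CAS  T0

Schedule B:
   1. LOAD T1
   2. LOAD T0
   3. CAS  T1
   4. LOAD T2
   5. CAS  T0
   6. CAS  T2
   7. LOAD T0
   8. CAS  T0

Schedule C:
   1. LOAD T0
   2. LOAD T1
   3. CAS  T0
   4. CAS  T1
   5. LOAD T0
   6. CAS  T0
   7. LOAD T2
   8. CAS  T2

B

Tracing schedule B:
[1] T1.load  rd  (counter 4, T1.r 4)
[2] T0.load  rd  (counter 4, T0.r 4)
[3] T1.cas  hit  (counter 5, T1.r 4)
[4] T2.load  rd  (counter 5, T2.r 5)
[5] T0.cas  miss  (counter 5, T0.r 4)
[6] T2.cas  hit  (counter 6, T2.r 5)
[7] T0.load  rd  (counter 6, T0.r 6)
[8] T0.cas  hit  (counter 7, T0.r 6)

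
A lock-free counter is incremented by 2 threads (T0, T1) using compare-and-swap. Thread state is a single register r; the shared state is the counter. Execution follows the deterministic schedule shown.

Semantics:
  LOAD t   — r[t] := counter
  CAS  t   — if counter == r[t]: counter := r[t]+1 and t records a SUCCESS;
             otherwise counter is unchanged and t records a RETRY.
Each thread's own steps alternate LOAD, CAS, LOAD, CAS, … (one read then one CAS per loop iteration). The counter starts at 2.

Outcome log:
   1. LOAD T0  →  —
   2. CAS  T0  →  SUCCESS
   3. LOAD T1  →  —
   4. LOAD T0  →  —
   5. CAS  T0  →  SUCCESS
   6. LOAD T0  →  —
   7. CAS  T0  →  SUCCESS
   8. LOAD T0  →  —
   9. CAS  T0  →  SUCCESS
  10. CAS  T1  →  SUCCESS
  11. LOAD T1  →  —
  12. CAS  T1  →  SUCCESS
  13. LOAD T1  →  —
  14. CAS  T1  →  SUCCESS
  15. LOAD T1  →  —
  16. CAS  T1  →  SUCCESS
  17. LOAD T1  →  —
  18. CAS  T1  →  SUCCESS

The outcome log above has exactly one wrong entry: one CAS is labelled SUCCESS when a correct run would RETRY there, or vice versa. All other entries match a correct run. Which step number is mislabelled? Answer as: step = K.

Re-executing:
1. LOAD T0 → mem=2 r[T0]=2 [LOAD]
2. CAS T0 → mem=3 r[T0]=2 [OK]
3. LOAD T1 → mem=3 r[T1]=3 [LOAD]
4. LOAD T0 → mem=3 r[T0]=3 [LOAD]
5. CAS T0 → mem=4 r[T0]=3 [OK]
6. LOAD T0 → mem=4 r[T0]=4 [LOAD]
7. CAS T0 → mem=5 r[T0]=4 [OK]
8. LOAD T0 → mem=5 r[T0]=5 [LOAD]
9. CAS T0 → mem=6 r[T0]=5 [OK]
10. CAS T1 → mem=6 r[T1]=3 [RETRY]
11. LOAD T1 → mem=6 r[T1]=6 [LOAD]
12. CAS T1 → mem=7 r[T1]=6 [OK]
13. LOAD T1 → mem=7 r[T1]=7 [LOAD]
14. CAS T1 → mem=8 r[T1]=7 [OK]
15. LOAD T1 → mem=8 r[T1]=8 [LOAD]
16. CAS T1 → mem=9 r[T1]=8 [OK]
17. LOAD T1 → mem=9 r[T1]=9 [LOAD]
18. CAS T1 → mem=10 r[T1]=9 [OK]
Flip is step 10.

step = 10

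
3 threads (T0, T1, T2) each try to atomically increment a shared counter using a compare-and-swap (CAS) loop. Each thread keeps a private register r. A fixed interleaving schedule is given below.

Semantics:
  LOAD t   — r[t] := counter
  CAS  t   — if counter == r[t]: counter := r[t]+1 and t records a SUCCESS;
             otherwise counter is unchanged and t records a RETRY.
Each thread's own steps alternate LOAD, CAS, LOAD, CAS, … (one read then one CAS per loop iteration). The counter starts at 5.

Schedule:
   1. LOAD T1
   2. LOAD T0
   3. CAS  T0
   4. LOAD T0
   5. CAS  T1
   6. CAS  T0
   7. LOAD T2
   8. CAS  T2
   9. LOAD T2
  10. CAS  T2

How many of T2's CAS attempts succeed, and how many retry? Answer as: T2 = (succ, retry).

T2 = (2, 0)

[1] T1.load  rd  (counter 5, T1.r 5)
[2] T0.load  rd  (counter 5, T0.r 5)
[3] T0.cas  hit  (counter 6, T0.r 5)
[4] T0.load  rd  (counter 6, T0.r 6)
[5] T1.cas  miss  (counter 6, T1.r 5)
[6] T0.cas  hit  (counter 7, T0.r 6)
[7] T2.load  rd  (counter 7, T2.r 7)
[8] T2.cas  hit  (counter 8, T2.r 7)
[9] T2.load  rd  (counter 8, T2.r 8)
[10] T2.cas  hit  (counter 9, T2.r 8)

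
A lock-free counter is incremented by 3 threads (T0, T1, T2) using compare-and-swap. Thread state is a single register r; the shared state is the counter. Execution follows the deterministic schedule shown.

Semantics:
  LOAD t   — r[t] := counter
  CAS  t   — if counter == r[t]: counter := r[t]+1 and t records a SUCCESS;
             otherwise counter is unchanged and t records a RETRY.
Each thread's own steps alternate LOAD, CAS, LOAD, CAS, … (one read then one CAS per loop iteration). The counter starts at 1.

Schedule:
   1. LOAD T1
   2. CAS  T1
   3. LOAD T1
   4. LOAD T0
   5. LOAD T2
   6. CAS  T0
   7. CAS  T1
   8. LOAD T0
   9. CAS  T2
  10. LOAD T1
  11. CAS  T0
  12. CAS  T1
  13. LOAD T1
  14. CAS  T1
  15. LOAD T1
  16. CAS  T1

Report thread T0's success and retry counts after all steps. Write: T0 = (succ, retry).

T0 = (2, 0)

1. LOAD T1 → mem=1 r[T1]=1 [LOAD]
2. CAS T1 → mem=2 r[T1]=1 [OK]
3. LOAD T1 → mem=2 r[T1]=2 [LOAD]
4. LOAD T0 → mem=2 r[T0]=2 [LOAD]
5. LOAD T2 → mem=2 r[T2]=2 [LOAD]
6. CAS T0 → mem=3 r[T0]=2 [OK]
7. CAS T1 → mem=3 r[T1]=2 [RETRY]
8. LOAD T0 → mem=3 r[T0]=3 [LOAD]
9. CAS T2 → mem=3 r[T2]=2 [RETRY]
10. LOAD T1 → mem=3 r[T1]=3 [LOAD]
11. CAS T0 → mem=4 r[T0]=3 [OK]
12. CAS T1 → mem=4 r[T1]=3 [RETRY]
13. LOAD T1 → mem=4 r[T1]=4 [LOAD]
14. CAS T1 → mem=5 r[T1]=4 [OK]
15. LOAD T1 → mem=5 r[T1]=5 [LOAD]
16. CAS T1 → mem=6 r[T1]=5 [OK]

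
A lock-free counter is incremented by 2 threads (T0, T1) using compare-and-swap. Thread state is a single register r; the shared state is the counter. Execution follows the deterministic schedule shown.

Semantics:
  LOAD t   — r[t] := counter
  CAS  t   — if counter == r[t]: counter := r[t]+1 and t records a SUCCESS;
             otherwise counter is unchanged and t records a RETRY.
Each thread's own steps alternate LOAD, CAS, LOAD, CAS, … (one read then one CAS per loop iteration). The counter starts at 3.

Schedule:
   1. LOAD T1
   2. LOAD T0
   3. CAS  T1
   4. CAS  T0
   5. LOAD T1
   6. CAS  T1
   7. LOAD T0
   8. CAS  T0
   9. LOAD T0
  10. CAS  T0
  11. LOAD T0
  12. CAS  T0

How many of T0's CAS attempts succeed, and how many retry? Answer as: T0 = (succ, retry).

1. LOAD T1 → mem=3 r[T1]=3 [LOAD]
2. LOAD T0 → mem=3 r[T0]=3 [LOAD]
3. CAS T1 → mem=4 r[T1]=3 [OK]
4. CAS T0 → mem=4 r[T0]=3 [RETRY]
5. LOAD T1 → mem=4 r[T1]=4 [LOAD]
6. CAS T1 → mem=5 r[T1]=4 [OK]
7. LOAD T0 → mem=5 r[T0]=5 [LOAD]
8. CAS T0 → mem=6 r[T0]=5 [OK]
9. LOAD T0 → mem=6 r[T0]=6 [LOAD]
10. CAS T0 → mem=7 r[T0]=6 [OK]
11. LOAD T0 → mem=7 r[T0]=7 [LOAD]
12. CAS T0 → mem=8 r[T0]=7 [OK]

T0 = (3, 1)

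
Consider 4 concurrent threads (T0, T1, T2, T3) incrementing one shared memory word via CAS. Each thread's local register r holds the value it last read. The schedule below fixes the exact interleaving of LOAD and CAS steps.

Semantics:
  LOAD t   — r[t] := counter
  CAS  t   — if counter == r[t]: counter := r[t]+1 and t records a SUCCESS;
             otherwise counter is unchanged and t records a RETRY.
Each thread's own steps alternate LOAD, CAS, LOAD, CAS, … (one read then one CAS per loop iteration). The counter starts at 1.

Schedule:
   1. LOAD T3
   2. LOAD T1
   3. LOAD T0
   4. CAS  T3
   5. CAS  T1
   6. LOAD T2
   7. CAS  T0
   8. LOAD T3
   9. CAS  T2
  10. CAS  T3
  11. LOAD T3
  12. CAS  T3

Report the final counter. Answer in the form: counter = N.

   1) LOAD T3:  M=1  r_T3=1
   2) LOAD T1:  M=1  r_T1=1
   3) LOAD T0:  M=1  r_T0=1
   4) CAS  T3:  M=2  r_T3=1 ✓
   5) CAS  T1:  M=2  r_T1=1 ✗
   6) LOAD T2:  M=2  r_T2=2
   7) CAS  T0:  M=2  r_T0=1 ✗
   8) LOAD T3:  M=2  r_T3=2
   9) CAS  T2:  M=3  r_T2=2 ✓
  10) CAS  T3:  M=3  r_T3=2 ✗
  11) LOAD T3:  M=3  r_T3=3
  12) CAS  T3:  M=4  r_T3=3 ✓

counter = 4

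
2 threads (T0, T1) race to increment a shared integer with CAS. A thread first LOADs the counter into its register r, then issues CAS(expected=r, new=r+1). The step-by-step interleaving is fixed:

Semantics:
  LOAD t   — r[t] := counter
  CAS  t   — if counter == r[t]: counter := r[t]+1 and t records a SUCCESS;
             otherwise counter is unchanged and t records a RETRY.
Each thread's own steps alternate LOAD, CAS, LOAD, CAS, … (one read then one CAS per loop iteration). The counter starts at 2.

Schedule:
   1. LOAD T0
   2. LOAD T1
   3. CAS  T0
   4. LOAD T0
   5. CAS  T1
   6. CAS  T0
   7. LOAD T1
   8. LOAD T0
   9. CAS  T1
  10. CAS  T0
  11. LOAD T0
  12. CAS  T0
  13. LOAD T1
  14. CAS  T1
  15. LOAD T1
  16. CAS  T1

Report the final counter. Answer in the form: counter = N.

   1) LOAD T0:  M=2  r_T0=2
   2) LOAD T1:  M=2  r_T1=2
   3) CAS  T0:  M=3  r_T0=2 ✓
   4) LOAD T0:  M=3  r_T0=3
   5) CAS  T1:  M=3  r_T1=2 ✗
   6) CAS  T0:  M=4  r_T0=3 ✓
   7) LOAD T1:  M=4  r_T1=4
   8) LOAD T0:  M=4  r_T0=4
   9) CAS  T1:  M=5  r_T1=4 ✓
  10) CAS  T0:  M=5  r_T0=4 ✗
  11) LOAD T0:  M=5  r_T0=5
  12) CAS  T0:  M=6  r_T0=5 ✓
  13) LOAD T1:  M=6  r_T1=6
  14) CAS  T1:  M=7  r_T1=6 ✓
  15) LOAD T1:  M=7  r_T1=7
  16) CAS  T1:  M=8  r_T1=7 ✓

counter = 8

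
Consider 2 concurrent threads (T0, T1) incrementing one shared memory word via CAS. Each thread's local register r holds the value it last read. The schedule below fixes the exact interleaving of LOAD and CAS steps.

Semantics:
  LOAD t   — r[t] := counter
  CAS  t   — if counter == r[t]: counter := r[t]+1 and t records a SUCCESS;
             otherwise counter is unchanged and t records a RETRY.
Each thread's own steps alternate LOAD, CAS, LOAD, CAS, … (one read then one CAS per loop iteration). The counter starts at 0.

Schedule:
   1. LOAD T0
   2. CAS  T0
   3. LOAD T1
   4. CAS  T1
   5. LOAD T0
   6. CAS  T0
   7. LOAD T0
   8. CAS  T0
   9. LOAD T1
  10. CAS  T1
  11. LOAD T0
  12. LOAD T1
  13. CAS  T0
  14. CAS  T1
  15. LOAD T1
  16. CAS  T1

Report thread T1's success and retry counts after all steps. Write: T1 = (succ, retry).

step 1: T0 LOAD ⇒ load; ctr=0 reg=0
step 2: T0 CAS ⇒ ok; ctr=1 reg=0
step 3: T1 LOAD ⇒ load; ctr=1 reg=1
step 4: T1 CAS ⇒ ok; ctr=2 reg=1
step 5: T0 LOAD ⇒ load; ctr=2 reg=2
step 6: T0 CAS ⇒ ok; ctr=3 reg=2
step 7: T0 LOAD ⇒ load; ctr=3 reg=3
step 8: T0 CAS ⇒ ok; ctr=4 reg=3
step 9: T1 LOAD ⇒ load; ctr=4 reg=4
step 10: T1 CAS ⇒ ok; ctr=5 reg=4
step 11: T0 LOAD ⇒ load; ctr=5 reg=5
step 12: T1 LOAD ⇒ load; ctr=5 reg=5
step 13: T0 CAS ⇒ ok; ctr=6 reg=5
step 14: T1 CAS ⇒ retry; ctr=6 reg=5
step 15: T1 LOAD ⇒ load; ctr=6 reg=6
step 16: T1 CAS ⇒ ok; ctr=7 reg=6

T1 = (3, 1)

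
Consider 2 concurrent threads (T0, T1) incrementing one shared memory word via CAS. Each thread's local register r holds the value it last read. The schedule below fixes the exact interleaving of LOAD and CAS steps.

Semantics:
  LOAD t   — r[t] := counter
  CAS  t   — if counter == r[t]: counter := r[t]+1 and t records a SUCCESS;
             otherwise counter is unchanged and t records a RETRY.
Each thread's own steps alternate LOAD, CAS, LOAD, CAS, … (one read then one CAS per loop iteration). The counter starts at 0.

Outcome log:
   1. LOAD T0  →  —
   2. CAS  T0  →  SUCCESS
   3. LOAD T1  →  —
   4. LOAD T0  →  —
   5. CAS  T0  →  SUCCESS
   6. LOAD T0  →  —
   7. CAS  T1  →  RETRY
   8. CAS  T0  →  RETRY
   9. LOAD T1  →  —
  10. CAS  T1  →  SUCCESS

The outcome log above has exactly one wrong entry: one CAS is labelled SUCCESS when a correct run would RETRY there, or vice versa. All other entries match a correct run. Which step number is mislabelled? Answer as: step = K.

step = 8

Re-executing:
   1) LOAD T0:  M=0  r_T0=0
   2) CAS  T0:  M=1  r_T0=0 ✓
   3) LOAD T1:  M=1  r_T1=1
   4) LOAD T0:  M=1  r_T0=1
   5) CAS  T0:  M=2  r_T0=1 ✓
   6) LOAD T0:  M=2  r_T0=2
   7) CAS  T1:  M=2  r_T1=1 ✗
   8) CAS  T0:  M=3  r_T0=2 ✓
   9) LOAD T1:  M=3  r_T1=3
  10) CAS  T1:  M=4  r_T1=3 ✓
Log disagrees first at step 8.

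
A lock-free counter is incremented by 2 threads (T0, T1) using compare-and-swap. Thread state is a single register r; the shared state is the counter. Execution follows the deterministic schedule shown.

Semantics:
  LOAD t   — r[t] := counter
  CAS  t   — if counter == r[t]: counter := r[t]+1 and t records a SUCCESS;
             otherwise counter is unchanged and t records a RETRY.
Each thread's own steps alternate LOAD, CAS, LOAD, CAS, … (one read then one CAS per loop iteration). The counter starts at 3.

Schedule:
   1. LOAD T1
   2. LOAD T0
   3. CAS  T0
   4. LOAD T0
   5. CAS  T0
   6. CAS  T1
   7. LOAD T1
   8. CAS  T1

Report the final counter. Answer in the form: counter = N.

counter = 6

step 1: T1 LOAD ⇒ load; ctr=3 reg=3
step 2: T0 LOAD ⇒ load; ctr=3 reg=3
step 3: T0 CAS ⇒ ok; ctr=4 reg=3
step 4: T0 LOAD ⇒ load; ctr=4 reg=4
step 5: T0 CAS ⇒ ok; ctr=5 reg=4
step 6: T1 CAS ⇒ retry; ctr=5 reg=3
step 7: T1 LOAD ⇒ load; ctr=5 reg=5
step 8: T1 CAS ⇒ ok; ctr=6 reg=5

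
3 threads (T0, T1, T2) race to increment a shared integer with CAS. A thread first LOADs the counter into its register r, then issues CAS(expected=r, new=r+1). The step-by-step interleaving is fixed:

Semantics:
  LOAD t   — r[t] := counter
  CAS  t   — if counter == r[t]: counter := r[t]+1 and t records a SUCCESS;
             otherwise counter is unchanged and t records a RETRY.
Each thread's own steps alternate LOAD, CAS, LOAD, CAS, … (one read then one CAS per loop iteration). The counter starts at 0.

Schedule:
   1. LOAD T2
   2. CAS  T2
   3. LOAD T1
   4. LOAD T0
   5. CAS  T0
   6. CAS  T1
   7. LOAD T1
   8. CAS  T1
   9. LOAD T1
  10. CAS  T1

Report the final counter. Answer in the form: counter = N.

#1 T2 reads 0
#2 T2 CAS(0→1) writes; counter now 1
#3 T1 reads 1
#4 T0 reads 1
#5 T0 CAS(1→2) writes; counter now 2
#6 T1 CAS(1→2) fails; counter now 2
#7 T1 reads 2
#8 T1 CAS(2→3) writes; counter now 3
#9 T1 reads 3
#10 T1 CAS(3→4) writes; counter now 4

counter = 4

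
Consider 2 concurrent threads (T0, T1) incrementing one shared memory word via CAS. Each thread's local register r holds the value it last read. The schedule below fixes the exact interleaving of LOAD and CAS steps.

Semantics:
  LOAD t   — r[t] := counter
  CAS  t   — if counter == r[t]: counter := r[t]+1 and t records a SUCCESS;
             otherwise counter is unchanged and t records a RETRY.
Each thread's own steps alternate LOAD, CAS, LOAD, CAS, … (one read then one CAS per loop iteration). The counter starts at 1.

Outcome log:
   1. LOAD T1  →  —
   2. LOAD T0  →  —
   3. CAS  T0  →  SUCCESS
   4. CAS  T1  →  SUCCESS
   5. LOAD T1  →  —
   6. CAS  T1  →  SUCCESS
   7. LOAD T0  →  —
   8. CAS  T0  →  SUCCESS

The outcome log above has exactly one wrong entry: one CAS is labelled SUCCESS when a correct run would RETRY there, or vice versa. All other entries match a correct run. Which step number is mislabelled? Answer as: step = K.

Re-executing:
[1] T1.load  rd  (counter 1, T1.r 1)
[2] T0.load  rd  (counter 1, T0.r 1)
[3] T0.cas  hit  (counter 2, T0.r 1)
[4] T1.cas  miss  (counter 2, T1.r 1)
[5] T1.load  rd  (counter 2, T1.r 2)
[6] T1.cas  hit  (counter 3, T1.r 2)
[7] T0.load  rd  (counter 3, T0.r 3)
[8] T0.cas  hit  (counter 4, T0.r 3)
Log disagrees first at step 4.

step = 4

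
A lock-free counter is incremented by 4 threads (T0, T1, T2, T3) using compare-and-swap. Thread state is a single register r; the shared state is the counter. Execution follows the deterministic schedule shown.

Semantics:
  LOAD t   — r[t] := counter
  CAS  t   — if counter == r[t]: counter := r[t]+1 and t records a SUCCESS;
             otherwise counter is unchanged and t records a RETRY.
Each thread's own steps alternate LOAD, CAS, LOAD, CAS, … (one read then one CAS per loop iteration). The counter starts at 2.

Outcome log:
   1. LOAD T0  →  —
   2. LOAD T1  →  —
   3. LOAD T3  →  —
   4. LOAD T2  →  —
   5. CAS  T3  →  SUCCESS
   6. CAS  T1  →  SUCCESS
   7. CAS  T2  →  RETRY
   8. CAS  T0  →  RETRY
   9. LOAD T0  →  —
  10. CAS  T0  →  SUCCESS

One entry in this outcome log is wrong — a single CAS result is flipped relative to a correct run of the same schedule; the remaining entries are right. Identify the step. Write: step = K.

Re-executing:
step 1: T0 LOAD ⇒ load; ctr=2 reg=2
step 2: T1 LOAD ⇒ load; ctr=2 reg=2
step 3: T3 LOAD ⇒ load; ctr=2 reg=2
step 4: T2 LOAD ⇒ load; ctr=2 reg=2
step 5: T3 CAS ⇒ ok; ctr=3 reg=2
step 6: T1 CAS ⇒ retry; ctr=3 reg=2
step 7: T2 CAS ⇒ retry; ctr=3 reg=2
step 8: T0 CAS ⇒ retry; ctr=3 reg=2
step 9: T0 LOAD ⇒ load; ctr=3 reg=3
step 10: T0 CAS ⇒ ok; ctr=4 reg=3
Flip is step 6.

step = 6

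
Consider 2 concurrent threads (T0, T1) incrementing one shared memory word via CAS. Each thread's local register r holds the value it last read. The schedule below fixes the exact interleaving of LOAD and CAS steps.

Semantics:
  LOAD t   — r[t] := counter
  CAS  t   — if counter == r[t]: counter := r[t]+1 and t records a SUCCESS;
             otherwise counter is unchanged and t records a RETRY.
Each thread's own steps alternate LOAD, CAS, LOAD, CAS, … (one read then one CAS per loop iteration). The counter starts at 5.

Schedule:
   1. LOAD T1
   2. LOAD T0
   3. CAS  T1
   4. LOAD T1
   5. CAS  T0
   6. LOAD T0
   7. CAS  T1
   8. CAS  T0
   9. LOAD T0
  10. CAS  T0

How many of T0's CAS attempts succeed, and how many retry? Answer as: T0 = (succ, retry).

[1] T1.load  rd  (counter 5, T1.r 5)
[2] T0.load  rd  (counter 5, T0.r 5)
[3] T1.cas  hit  (counter 6, T1.r 5)
[4] T1.load  rd  (counter 6, T1.r 6)
[5] T0.cas  miss  (counter 6, T0.r 5)
[6] T0.load  rd  (counter 6, T0.r 6)
[7] T1.cas  hit  (counter 7, T1.r 6)
[8] T0.cas  miss  (counter 7, T0.r 6)
[9] T0.load  rd  (counter 7, T0.r 7)
[10] T0.cas  hit  (counter 8, T0.r 7)

T0 = (1, 2)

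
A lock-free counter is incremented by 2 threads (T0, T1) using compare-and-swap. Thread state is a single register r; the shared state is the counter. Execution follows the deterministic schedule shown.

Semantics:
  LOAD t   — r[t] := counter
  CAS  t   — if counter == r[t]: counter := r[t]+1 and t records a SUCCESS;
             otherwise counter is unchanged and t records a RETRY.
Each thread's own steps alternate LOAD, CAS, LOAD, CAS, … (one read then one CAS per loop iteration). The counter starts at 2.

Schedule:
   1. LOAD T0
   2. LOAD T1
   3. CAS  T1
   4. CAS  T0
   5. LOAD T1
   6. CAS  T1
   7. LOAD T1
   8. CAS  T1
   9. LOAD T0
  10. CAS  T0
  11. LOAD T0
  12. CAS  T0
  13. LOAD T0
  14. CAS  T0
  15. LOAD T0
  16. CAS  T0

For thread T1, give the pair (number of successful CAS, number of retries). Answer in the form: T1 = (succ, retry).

   1) LOAD T0:  M=2  r_T0=2
   2) LOAD T1:  M=2  r_T1=2
   3) CAS  T1:  M=3  r_T1=2 ✓
   4) CAS  T0:  M=3  r_T0=2 ✗
   5) LOAD T1:  M=3  r_T1=3
   6) CAS  T1:  M=4  r_T1=3 ✓
   7) LOAD T1:  M=4  r_T1=4
   8) CAS  T1:  M=5  r_T1=4 ✓
   9) LOAD T0:  M=5  r_T0=5
  10) CAS  T0:  M=6  r_T0=5 ✓
  11) LOAD T0:  M=6  r_T0=6
  12) CAS  T0:  M=7  r_T0=6 ✓
  13) LOAD T0:  M=7  r_T0=7
  14) CAS  T0:  M=8  r_T0=7 ✓
  15) LOAD T0:  M=8  r_T0=8
  16) CAS  T0:  M=9  r_T0=8 ✓

T1 = (3, 0)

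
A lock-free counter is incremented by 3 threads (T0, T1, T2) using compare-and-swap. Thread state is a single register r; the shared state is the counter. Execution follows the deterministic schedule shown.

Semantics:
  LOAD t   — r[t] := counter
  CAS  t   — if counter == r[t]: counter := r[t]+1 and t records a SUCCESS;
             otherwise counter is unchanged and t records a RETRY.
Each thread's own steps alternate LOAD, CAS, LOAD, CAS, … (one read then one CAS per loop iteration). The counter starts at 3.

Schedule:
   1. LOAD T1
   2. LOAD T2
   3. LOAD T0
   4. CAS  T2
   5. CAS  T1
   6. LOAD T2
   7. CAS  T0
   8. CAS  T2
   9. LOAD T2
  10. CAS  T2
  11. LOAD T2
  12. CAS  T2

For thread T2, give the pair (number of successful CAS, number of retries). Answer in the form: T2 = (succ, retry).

T2 = (4, 0)

1. LOAD T1 → mem=3 r[T1]=3 [LOAD]
2. LOAD T2 → mem=3 r[T2]=3 [LOAD]
3. LOAD T0 → mem=3 r[T0]=3 [LOAD]
4. CAS T2 → mem=4 r[T2]=3 [OK]
5. CAS T1 → mem=4 r[T1]=3 [RETRY]
6. LOAD T2 → mem=4 r[T2]=4 [LOAD]
7. CAS T0 → mem=4 r[T0]=3 [RETRY]
8. CAS T2 → mem=5 r[T2]=4 [OK]
9. LOAD T2 → mem=5 r[T2]=5 [LOAD]
10. CAS T2 → mem=6 r[T2]=5 [OK]
11. LOAD T2 → mem=6 r[T2]=6 [LOAD]
12. CAS T2 → mem=7 r[T2]=6 [OK]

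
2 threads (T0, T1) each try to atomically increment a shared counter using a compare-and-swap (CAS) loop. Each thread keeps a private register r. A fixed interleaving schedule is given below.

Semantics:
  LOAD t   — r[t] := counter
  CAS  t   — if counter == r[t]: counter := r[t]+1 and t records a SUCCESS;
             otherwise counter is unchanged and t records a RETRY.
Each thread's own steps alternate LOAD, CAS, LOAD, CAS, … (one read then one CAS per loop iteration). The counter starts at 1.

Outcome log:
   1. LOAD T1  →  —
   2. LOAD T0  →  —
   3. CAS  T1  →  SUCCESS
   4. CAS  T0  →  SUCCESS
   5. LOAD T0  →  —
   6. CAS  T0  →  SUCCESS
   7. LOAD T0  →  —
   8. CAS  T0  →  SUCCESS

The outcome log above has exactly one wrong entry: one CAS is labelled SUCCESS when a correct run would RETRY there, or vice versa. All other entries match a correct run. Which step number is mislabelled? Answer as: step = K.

Reference trace:
T1 LOAD — after: cnt=1, r=1 — load
T0 LOAD — after: cnt=1, r=1 — load
T1 CAS — after: cnt=2, r=1 — ok
T0 CAS — after: cnt=2, r=1 — retry
T0 LOAD — after: cnt=2, r=2 — load
T0 CAS — after: cnt=3, r=2 — ok
T0 LOAD — after: cnt=3, r=3 — load
T0 CAS — after: cnt=4, r=3 — ok
Flip is step 4.

step = 4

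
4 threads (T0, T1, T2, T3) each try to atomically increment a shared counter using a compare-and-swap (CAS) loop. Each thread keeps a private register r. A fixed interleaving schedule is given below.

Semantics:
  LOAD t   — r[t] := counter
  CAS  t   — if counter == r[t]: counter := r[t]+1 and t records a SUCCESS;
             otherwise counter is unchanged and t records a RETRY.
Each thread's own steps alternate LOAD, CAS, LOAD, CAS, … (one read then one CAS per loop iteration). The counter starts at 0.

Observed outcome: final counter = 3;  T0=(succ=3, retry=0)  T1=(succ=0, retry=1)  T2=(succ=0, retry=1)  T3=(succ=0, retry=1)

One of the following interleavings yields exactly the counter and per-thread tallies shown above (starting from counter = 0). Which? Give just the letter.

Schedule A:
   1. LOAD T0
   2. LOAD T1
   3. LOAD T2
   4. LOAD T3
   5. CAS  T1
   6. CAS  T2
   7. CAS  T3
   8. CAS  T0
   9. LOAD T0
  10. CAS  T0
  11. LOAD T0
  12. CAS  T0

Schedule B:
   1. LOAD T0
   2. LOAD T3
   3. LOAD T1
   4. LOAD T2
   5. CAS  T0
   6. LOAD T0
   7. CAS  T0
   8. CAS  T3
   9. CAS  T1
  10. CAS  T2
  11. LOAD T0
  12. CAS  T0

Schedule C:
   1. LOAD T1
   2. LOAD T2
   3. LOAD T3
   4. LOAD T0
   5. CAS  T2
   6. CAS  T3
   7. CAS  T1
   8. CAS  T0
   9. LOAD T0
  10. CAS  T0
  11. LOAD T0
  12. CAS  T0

B

Simulating candidate B:
#1 T0 reads 0
#2 T3 reads 0
#3 T1 reads 0
#4 T2 reads 0
#5 T0 CAS(0→1) writes; counter now 1
#6 T0 reads 1
#7 T0 CAS(1→2) writes; counter now 2
#8 T3 CAS(0→1) fails; counter now 2
#9 T1 CAS(0→1) fails; counter now 2
#10 T2 CAS(0→1) fails; counter now 2
#11 T0 reads 2
#12 T0 CAS(2→3) writes; counter now 3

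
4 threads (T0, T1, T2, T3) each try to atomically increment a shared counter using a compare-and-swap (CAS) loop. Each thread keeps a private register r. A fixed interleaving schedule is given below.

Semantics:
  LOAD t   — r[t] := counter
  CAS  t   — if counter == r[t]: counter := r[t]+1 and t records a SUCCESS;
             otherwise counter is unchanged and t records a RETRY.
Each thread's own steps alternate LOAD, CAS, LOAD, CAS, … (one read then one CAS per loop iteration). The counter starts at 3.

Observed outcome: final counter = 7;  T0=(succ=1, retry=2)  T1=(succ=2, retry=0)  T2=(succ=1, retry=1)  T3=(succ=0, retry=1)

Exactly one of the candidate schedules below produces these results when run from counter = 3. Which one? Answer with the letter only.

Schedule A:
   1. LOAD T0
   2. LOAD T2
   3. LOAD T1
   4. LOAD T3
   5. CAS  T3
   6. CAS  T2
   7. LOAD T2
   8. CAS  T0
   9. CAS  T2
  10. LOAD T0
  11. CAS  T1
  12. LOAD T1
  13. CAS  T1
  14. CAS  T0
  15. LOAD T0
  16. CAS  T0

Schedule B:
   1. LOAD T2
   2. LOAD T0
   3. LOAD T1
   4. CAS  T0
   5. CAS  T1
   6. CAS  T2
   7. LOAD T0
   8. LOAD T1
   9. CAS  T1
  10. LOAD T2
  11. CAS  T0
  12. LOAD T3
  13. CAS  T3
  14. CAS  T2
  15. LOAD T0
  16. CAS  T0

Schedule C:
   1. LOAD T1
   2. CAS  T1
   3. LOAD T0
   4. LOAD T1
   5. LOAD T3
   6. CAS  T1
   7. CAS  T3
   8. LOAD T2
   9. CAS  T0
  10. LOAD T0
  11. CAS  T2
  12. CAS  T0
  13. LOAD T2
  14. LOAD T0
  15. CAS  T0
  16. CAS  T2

Run C:
[1] T1.load  rd  (counter 3, T1.r 3)
[2] T1.cas  hit  (counter 4, T1.r 3)
[3] T0.load  rd  (counter 4, T0.r 4)
[4] T1.load  rd  (counter 4, T1.r 4)
[5] T3.load  rd  (counter 4, T3.r 4)
[6] T1.cas  hit  (counter 5, T1.r 4)
[7] T3.cas  miss  (counter 5, T3.r 4)
[8] T2.load  rd  (counter 5, T2.r 5)
[9] T0.cas  miss  (counter 5, T0.r 4)
[10] T0.load  rd  (counter 5, T0.r 5)
[11] T2.cas  hit  (counter 6, T2.r 5)
[12] T0.cas  miss  (counter 6, T0.r 5)
[13] T2.load  rd  (counter 6, T2.r 6)
[14] T0.load  rd  (counter 6, T0.r 6)
[15] T0.cas  hit  (counter 7, T0.r 6)
[16] T2.cas  miss  (counter 7, T2.r 6)

C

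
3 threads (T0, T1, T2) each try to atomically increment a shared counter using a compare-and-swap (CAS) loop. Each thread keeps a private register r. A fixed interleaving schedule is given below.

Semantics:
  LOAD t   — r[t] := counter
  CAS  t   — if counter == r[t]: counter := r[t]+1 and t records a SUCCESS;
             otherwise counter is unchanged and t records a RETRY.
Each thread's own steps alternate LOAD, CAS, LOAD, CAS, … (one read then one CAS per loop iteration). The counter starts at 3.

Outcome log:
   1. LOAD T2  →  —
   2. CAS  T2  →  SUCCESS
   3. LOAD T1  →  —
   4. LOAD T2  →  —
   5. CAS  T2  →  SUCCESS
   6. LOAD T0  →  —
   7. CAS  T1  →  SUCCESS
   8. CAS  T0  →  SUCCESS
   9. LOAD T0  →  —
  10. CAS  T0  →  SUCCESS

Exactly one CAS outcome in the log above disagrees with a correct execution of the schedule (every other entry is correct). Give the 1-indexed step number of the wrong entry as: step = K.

Re-executing:
[1] T2.load  rd  (counter 3, T2.r 3)
[2] T2.cas  hit  (counter 4, T2.r 3)
[3] T1.load  rd  (counter 4, T1.r 4)
[4] T2.load  rd  (counter 4, T2.r 4)
[5] T2.cas  hit  (counter 5, T2.r 4)
[6] T0.load  rd  (counter 5, T0.r 5)
[7] T1.cas  miss  (counter 5, T1.r 4)
[8] T0.cas  hit  (counter 6, T0.r 5)
[9] T0.load  rd  (counter 6, T0.r 6)
[10] T0.cas  hit  (counter 7, T0.r 6)
Mismatch at 7.

step = 7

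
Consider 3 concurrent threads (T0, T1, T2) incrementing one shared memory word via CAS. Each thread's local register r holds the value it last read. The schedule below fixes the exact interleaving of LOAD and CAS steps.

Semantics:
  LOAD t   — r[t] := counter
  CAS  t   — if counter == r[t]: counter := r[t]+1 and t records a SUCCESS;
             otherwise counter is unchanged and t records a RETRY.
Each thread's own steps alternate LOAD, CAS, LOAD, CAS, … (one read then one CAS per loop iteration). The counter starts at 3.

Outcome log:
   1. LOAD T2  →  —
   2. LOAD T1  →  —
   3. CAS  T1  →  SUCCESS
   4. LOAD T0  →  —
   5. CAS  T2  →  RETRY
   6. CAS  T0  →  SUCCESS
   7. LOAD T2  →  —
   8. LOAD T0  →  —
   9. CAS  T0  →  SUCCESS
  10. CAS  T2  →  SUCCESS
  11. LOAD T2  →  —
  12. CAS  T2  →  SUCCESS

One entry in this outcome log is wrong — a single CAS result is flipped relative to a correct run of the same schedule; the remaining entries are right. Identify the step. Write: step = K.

step = 10

Correct run:
[1] T2.load  rd  (counter 3, T2.r 3)
[2] T1.load  rd  (counter 3, T1.r 3)
[3] T1.cas  hit  (counter 4, T1.r 3)
[4] T0.load  rd  (counter 4, T0.r 4)
[5] T2.cas  miss  (counter 4, T2.r 3)
[6] T0.cas  hit  (counter 5, T0.r 4)
[7] T2.load  rd  (counter 5, T2.r 5)
[8] T0.load  rd  (counter 5, T0.r 5)
[9] T0.cas  hit  (counter 6, T0.r 5)
[10] T2.cas  miss  (counter 6, T2.r 5)
[11] T2.load  rd  (counter 6, T2.r 6)
[12] T2.cas  hit  (counter 7, T2.r 6)
Flip is step 10.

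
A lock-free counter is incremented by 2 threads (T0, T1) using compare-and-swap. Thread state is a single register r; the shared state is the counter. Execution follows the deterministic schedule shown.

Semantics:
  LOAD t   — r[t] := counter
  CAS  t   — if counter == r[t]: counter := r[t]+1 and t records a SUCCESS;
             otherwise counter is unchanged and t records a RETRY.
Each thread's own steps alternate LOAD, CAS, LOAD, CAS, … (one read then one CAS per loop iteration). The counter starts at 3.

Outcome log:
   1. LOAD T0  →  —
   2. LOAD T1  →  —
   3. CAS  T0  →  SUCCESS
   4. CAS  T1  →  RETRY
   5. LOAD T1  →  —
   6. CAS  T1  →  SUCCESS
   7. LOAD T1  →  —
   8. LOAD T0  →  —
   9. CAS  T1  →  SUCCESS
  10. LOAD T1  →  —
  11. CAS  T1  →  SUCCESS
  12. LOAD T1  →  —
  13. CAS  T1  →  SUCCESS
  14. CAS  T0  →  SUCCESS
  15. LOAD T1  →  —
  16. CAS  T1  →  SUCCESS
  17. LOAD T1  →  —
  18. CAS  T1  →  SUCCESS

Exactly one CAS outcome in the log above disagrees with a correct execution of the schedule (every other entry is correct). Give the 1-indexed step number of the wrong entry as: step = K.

Correct run:
T0 LOAD — after: cnt=3, r=3 — load
T1 LOAD — after: cnt=3, r=3 — load
T0 CAS — after: cnt=4, r=3 — ok
T1 CAS — after: cnt=4, r=3 — retry
T1 LOAD — after: cnt=4, r=4 — load
T1 CAS — after: cnt=5, r=4 — ok
T1 LOAD — after: cnt=5, r=5 — load
T0 LOAD — after: cnt=5, r=5 — load
T1 CAS — after: cnt=6, r=5 — ok
T1 LOAD — after: cnt=6, r=6 — load
T1 CAS — after: cnt=7, r=6 — ok
T1 LOAD — after: cnt=7, r=7 — load
T1 CAS — after: cnt=8, r=7 — ok
T0 CAS — after: cnt=8, r=5 — retry
T1 LOAD — after: cnt=8, r=8 — load
T1 CAS — after: cnt=9, r=8 — ok
T1 LOAD — after: cnt=9, r=9 — load
T1 CAS — after: cnt=10, r=9 — ok
Flip is step 14.

step = 14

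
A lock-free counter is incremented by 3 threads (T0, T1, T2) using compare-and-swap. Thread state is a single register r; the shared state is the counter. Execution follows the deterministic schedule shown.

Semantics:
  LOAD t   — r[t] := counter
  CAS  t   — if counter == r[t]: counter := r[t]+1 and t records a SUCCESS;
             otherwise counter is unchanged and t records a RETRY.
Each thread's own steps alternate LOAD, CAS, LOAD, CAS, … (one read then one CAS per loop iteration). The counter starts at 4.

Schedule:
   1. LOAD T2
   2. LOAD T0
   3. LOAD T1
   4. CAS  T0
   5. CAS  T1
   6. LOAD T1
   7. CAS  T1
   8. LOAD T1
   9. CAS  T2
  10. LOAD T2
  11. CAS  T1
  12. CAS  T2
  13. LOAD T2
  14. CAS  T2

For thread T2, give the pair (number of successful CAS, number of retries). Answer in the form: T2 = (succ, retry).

T2 = (1, 2)

[1] T2.load  rd  (counter 4, T2.r 4)
[2] T0.load  rd  (counter 4, T0.r 4)
[3] T1.load  rd  (counter 4, T1.r 4)
[4] T0.cas  hit  (counter 5, T0.r 4)
[5] T1.cas  miss  (counter 5, T1.r 4)
[6] T1.load  rd  (counter 5, T1.r 5)
[7] T1.cas  hit  (counter 6, T1.r 5)
[8] T1.load  rd  (counter 6, T1.r 6)
[9] T2.cas  miss  (counter 6, T2.r 4)
[10] T2.load  rd  (counter 6, T2.r 6)
[11] T1.cas  hit  (counter 7, T1.r 6)
[12] T2.cas  miss  (counter 7, T2.r 6)
[13] T2.load  rd  (counter 7, T2.r 7)
[14] T2.cas  hit  (counter 8, T2.r 7)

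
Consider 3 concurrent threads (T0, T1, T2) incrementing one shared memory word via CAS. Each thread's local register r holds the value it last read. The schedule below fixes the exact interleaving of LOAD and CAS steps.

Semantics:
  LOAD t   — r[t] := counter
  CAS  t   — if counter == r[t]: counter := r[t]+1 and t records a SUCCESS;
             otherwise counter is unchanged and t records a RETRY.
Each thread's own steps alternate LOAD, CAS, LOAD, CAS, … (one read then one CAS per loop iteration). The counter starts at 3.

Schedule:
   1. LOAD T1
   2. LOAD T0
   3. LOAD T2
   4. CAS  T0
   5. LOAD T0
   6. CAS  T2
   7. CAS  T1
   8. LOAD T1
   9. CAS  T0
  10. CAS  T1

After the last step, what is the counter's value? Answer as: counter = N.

counter = 5

   1) LOAD T1:  M=3  r_T1=3
   2) LOAD T0:  M=3  r_T0=3
   3) LOAD T2:  M=3  r_T2=3
   4) CAS  T0:  M=4  r_T0=3 ✓
   5) LOAD T0:  M=4  r_T0=4
   6) CAS  T2:  M=4  r_T2=3 ✗
   7) CAS  T1:  M=4  r_T1=3 ✗
   8) LOAD T1:  M=4  r_T1=4
   9) CAS  T0:  M=5  r_T0=4 ✓
  10) CAS  T1:  M=5  r_T1=4 ✗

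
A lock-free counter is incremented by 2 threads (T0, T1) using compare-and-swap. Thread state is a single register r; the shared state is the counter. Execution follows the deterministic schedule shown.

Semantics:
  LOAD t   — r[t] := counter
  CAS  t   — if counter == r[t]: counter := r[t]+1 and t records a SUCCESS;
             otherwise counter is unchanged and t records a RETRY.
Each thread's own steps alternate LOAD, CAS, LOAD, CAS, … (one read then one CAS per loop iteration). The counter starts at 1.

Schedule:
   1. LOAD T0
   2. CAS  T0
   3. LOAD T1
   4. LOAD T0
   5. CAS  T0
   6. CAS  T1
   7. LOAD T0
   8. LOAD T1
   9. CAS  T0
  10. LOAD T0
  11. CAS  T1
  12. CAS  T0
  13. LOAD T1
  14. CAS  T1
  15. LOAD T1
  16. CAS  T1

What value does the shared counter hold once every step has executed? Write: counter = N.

counter = 7

[1] T0.load  rd  (counter 1, T0.r 1)
[2] T0.cas  hit  (counter 2, T0.r 1)
[3] T1.load  rd  (counter 2, T1.r 2)
[4] T0.load  rd  (counter 2, T0.r 2)
[5] T0.cas  hit  (counter 3, T0.r 2)
[6] T1.cas  miss  (counter 3, T1.r 2)
[7] T0.load  rd  (counter 3, T0.r 3)
[8] T1.load  rd  (counter 3, T1.r 3)
[9] T0.cas  hit  (counter 4, T0.r 3)
[10] T0.load  rd  (counter 4, T0.r 4)
[11] T1.cas  miss  (counter 4, T1.r 3)
[12] T0.cas  hit  (counter 5, T0.r 4)
[13] T1.load  rd  (counter 5, T1.r 5)
[14] T1.cas  hit  (counter 6, T1.r 5)
[15] T1.load  rd  (counter 6, T1.r 6)
[16] T1.cas  hit  (counter 7, T1.r 6)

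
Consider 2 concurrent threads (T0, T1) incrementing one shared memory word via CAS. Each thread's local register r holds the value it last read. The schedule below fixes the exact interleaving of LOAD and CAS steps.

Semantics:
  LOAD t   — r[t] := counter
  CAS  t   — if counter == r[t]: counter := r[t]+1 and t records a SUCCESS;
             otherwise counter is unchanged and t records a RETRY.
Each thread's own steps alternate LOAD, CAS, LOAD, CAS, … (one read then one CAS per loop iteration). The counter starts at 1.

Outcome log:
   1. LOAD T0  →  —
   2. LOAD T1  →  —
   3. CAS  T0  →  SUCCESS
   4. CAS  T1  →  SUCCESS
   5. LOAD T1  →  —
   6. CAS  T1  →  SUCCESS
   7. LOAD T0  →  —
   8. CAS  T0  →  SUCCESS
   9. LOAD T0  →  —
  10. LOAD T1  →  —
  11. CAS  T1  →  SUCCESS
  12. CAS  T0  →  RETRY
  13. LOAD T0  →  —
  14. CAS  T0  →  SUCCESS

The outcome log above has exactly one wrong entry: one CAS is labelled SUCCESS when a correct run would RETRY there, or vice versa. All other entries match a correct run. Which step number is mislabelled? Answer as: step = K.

Re-executing:
1. LOAD T0 → mem=1 r[T0]=1 [LOAD]
2. LOAD T1 → mem=1 r[T1]=1 [LOAD]
3. CAS T0 → mem=2 r[T0]=1 [OK]
4. CAS T1 → mem=2 r[T1]=1 [RETRY]
5. LOAD T1 → mem=2 r[T1]=2 [LOAD]
6. CAS T1 → mem=3 r[T1]=2 [OK]
7. LOAD T0 → mem=3 r[T0]=3 [LOAD]
8. CAS T0 → mem=4 r[T0]=3 [OK]
9. LOAD T0 → mem=4 r[T0]=4 [LOAD]
10. LOAD T1 → mem=4 r[T1]=4 [LOAD]
11. CAS T1 → mem=5 r[T1]=4 [OK]
12. CAS T0 → mem=5 r[T0]=4 [RETRY]
13. LOAD T0 → mem=5 r[T0]=5 [LOAD]
14. CAS T0 → mem=6 r[T0]=5 [OK]
Mismatch at 4.

step = 4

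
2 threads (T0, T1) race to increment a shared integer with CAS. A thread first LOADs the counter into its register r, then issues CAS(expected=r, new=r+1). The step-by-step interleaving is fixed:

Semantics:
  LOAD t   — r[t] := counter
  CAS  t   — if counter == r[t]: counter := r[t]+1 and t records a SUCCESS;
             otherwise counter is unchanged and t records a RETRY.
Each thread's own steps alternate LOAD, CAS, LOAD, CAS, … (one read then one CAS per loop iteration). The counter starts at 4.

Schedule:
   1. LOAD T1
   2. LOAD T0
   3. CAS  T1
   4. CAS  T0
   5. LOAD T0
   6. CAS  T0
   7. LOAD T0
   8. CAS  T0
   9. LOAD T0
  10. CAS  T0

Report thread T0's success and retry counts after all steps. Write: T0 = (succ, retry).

step 1: T1 LOAD ⇒ load; ctr=4 reg=4
step 2: T0 LOAD ⇒ load; ctr=4 reg=4
step 3: T1 CAS ⇒ ok; ctr=5 reg=4
step 4: T0 CAS ⇒ retry; ctr=5 reg=4
step 5: T0 LOAD ⇒ load; ctr=5 reg=5
step 6: T0 CAS ⇒ ok; ctr=6 reg=5
step 7: T0 LOAD ⇒ load; ctr=6 reg=6
step 8: T0 CAS ⇒ ok; ctr=7 reg=6
step 9: T0 LOAD ⇒ load; ctr=7 reg=7
step 10: T0 CAS ⇒ ok; ctr=8 reg=7

T0 = (3, 1)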